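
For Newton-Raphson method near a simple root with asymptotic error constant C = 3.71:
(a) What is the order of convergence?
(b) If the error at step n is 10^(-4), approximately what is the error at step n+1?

(a) Newton-Raphson has quadratic (order 2) convergence near simple roots.
    This means |e_{n+1}| ≈ C|e_n|².

(b) With |e_n| = 10^(-4) and C = 3.71:
    |e_{n+1}| ≈ 3.71 × (10^(-4))² = 3.71 × 10^(-8)

(a) 2 (quadratic); (b) |e_{n+1}| ≈ 3.710e-08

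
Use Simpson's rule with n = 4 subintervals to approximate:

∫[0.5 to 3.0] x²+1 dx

f(x) = x²+1
a = 0.5, b = 3.0, n = 4
h = (b - a)/n = 0.625000

Simpson's rule: (h/3)[f(x₀) + 4f(x₁) + 2f(x₂) + ... + f(xₙ)]

x_0 = 0.5000, f(x_0) = 1.250000, coefficient = 1
x_1 = 1.1250, f(x_1) = 2.265625, coefficient = 4
x_2 = 1.7500, f(x_2) = 4.062500, coefficient = 2
x_3 = 2.3750, f(x_3) = 6.640625, coefficient = 4
x_4 = 3.0000, f(x_4) = 10.000000, coefficient = 1

I ≈ (0.625000/3) × 55.000000 = 11.458333
Exact value: 11.458333
Error: 0.000000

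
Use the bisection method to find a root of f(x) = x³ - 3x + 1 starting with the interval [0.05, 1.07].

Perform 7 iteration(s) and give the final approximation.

f(x) = x³ - 3x + 1
Initial interval: [0.05, 1.07]

Iteration 1:
  c_1 = (0.050000 + 1.070000)/2 = 0.560000
  f(c_1) = f(0.560000) = -0.504384
  f(a) × f(c) < 0, new interval: [0.050000, 0.560000]
Iteration 2:
  c_2 = (0.050000 + 0.560000)/2 = 0.305000
  f(c_2) = f(0.305000) = 0.113373
  f(a) × f(c) ≥ 0, new interval: [0.305000, 0.560000]
Iteration 3:
  c_3 = (0.305000 + 0.560000)/2 = 0.432500
  f(c_3) = f(0.432500) = -0.216598
  f(a) × f(c) < 0, new interval: [0.305000, 0.432500]
Iteration 4:
  c_4 = (0.305000 + 0.432500)/2 = 0.368750
  f(c_4) = f(0.368750) = -0.056109
  f(a) × f(c) < 0, new interval: [0.305000, 0.368750]
Iteration 5:
  c_5 = (0.305000 + 0.368750)/2 = 0.336875
  f(c_5) = f(0.336875) = 0.027605
  f(a) × f(c) ≥ 0, new interval: [0.336875, 0.368750]
Iteration 6:
  c_6 = (0.336875 + 0.368750)/2 = 0.352813
  f(c_6) = f(0.352813) = -0.014521
  f(a) × f(c) < 0, new interval: [0.336875, 0.352813]
Iteration 7:
  c_7 = (0.336875 + 0.352813)/2 = 0.344844
  f(c_7) = f(0.344844) = 0.006477
  f(a) × f(c) ≥ 0, new interval: [0.344844, 0.352813]

After 7 iteration(s), the approximation is c_7 = 0.344844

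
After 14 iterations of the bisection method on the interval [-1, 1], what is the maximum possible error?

Bisection error bound: |error| ≤ (b-a)/2^n
|error| ≤ (1 - (-1))/2^14 = 2/2^14
|error| ≤ 0.0001220703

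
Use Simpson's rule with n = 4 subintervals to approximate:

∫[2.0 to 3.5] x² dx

f(x) = x²
a = 2.0, b = 3.5, n = 4
h = (b - a)/n = 0.375000

Simpson's rule: (h/3)[f(x₀) + 4f(x₁) + 2f(x₂) + ... + f(xₙ)]

x_0 = 2.0000, f(x_0) = 4.000000, coefficient = 1
x_1 = 2.3750, f(x_1) = 5.640625, coefficient = 4
x_2 = 2.7500, f(x_2) = 7.562500, coefficient = 2
x_3 = 3.1250, f(x_3) = 9.765625, coefficient = 4
x_4 = 3.5000, f(x_4) = 12.250000, coefficient = 1

I ≈ (0.375000/3) × 93.000000 = 11.625000
Exact value: 11.625000
Error: 0.000000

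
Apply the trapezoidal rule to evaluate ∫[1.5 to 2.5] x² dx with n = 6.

f(x) = x²
a = 1.5, b = 2.5, n = 6
h = (b - a)/n = 0.166667

Trapezoidal rule: (h/2)[f(x₀) + 2f(x₁) + 2f(x₂) + ... + f(xₙ)]

x_0 = 1.5000, f(x_0) = 2.250000, coefficient = 1
x_1 = 1.6667, f(x_1) = 2.777778, coefficient = 2
x_2 = 1.8333, f(x_2) = 3.361111, coefficient = 2
x_3 = 2.0000, f(x_3) = 4.000000, coefficient = 2
x_4 = 2.1667, f(x_4) = 4.694444, coefficient = 2
x_5 = 2.3333, f(x_5) = 5.444444, coefficient = 2
x_6 = 2.5000, f(x_6) = 6.250000, coefficient = 1

I ≈ (0.166667/2) × 49.055556 = 4.087963
Exact value: 4.083333
Error: 0.004630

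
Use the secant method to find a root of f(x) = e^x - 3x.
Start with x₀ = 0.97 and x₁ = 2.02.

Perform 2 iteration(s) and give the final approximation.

f(x) = e^x - 3x
x₀ = 0.97, x₁ = 2.02

Secant formula: x_{n+1} = x_n - f(x_n)(x_n - x_{n-1})/(f(x_n) - f(x_{n-1}))

Iteration 1:
  f(0.970000) = -0.272056
  f(2.020000) = 1.478325
  x_2 = 2.020000 - 1.478325×(2.020000 - 0.970000)/(1.478325 - (-0.272056))
       = 1.133198
Iteration 2:
  f(2.020000) = 1.478325
  f(1.133198) = -0.294022
  x_3 = 1.133198 - (-0.294022)×(1.133198 - 2.020000)/(-0.294022 - 1.478325)
       = 1.280313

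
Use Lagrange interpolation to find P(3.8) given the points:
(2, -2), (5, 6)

Lagrange interpolation formula:
P(x) = Σ yᵢ × Lᵢ(x)
where Lᵢ(x) = Π_{j≠i} (x - xⱼ)/(xᵢ - xⱼ)

L_0(3.8) = (3.8 - 5)/(2 - 5) = 0.400000
L_1(3.8) = (3.8 - 2)/(5 - 2) = 0.600000

P(3.8) = (-2)×L_0(3.8) + 6×L_1(3.8)
P(3.8) = 2.800000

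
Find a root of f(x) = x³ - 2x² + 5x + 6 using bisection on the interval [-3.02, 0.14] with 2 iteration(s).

f(x) = x³ - 2x² + 5x + 6
Initial interval: [-3.02, 0.14]

Iteration 1:
  c_1 = (-3.020000 + 0.140000)/2 = -1.440000
  f(c_1) = f(-1.440000) = -8.333184
  f(a) × f(c) ≥ 0, new interval: [-1.440000, 0.140000]
Iteration 2:
  c_2 = (-1.440000 + 0.140000)/2 = -0.650000
  f(c_2) = f(-0.650000) = 1.630375
  f(a) × f(c) < 0, new interval: [-1.440000, -0.650000]

After 2 iteration(s), the approximation is c_2 = -0.650000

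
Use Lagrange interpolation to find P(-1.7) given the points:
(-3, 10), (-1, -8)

Lagrange interpolation formula:
P(x) = Σ yᵢ × Lᵢ(x)
where Lᵢ(x) = Π_{j≠i} (x - xⱼ)/(xᵢ - xⱼ)

L_0(-1.7) = (-1.7 - (-1))/(-3 - (-1)) = 0.350000
L_1(-1.7) = (-1.7 - (-3))/(-1 - (-3)) = 0.650000

P(-1.7) = 10×L_0(-1.7) + (-8)×L_1(-1.7)
P(-1.7) = -1.700000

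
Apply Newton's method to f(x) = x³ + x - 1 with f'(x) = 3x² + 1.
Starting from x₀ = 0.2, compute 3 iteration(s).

f(x) = x³ + x - 1
f'(x) = 3x² + 1
x₀ = 0.2

Newton-Raphson formula: x_{n+1} = x_n - f(x_n)/f'(x_n)

Iteration 1:
  f(0.200000) = -0.792000
  f'(0.200000) = 1.120000
  x_1 = 0.200000 - (-0.792000)/1.120000 = 0.907143
Iteration 2:
  f(0.907143) = 0.653638
  f'(0.907143) = 3.468724
  x_2 = 0.907143 - 0.653638/3.468724 = 0.718705
Iteration 3:
  f(0.718705) = 0.089943
  f'(0.718705) = 2.549612
  x_3 = 0.718705 - 0.089943/2.549612 = 0.683428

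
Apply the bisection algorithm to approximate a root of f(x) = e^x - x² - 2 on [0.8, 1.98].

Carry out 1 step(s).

f(x) = e^x - x² - 2
Initial interval: [0.8, 1.98]

Iteration 1:
  c_1 = (0.800000 + 1.980000)/2 = 1.390000
  f(c_1) = f(1.390000) = 0.082750
  f(a) × f(c) < 0, new interval: [0.800000, 1.390000]

After 1 iteration(s), the approximation is c_1 = 1.390000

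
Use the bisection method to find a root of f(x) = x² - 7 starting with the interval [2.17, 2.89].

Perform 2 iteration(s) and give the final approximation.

f(x) = x² - 7
Initial interval: [2.17, 2.89]

Iteration 1:
  c_1 = (2.170000 + 2.890000)/2 = 2.530000
  f(c_1) = f(2.530000) = -0.599100
  f(a) × f(c) ≥ 0, new interval: [2.530000, 2.890000]
Iteration 2:
  c_2 = (2.530000 + 2.890000)/2 = 2.710000
  f(c_2) = f(2.710000) = 0.344100
  f(a) × f(c) < 0, new interval: [2.530000, 2.710000]

After 2 iteration(s), the approximation is c_2 = 2.710000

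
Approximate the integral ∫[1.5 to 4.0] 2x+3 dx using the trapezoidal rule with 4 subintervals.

f(x) = 2x+3
a = 1.5, b = 4.0, n = 4
h = (b - a)/n = 0.625000

Trapezoidal rule: (h/2)[f(x₀) + 2f(x₁) + 2f(x₂) + ... + f(xₙ)]

x_0 = 1.5000, f(x_0) = 6.000000, coefficient = 1
x_1 = 2.1250, f(x_1) = 7.250000, coefficient = 2
x_2 = 2.7500, f(x_2) = 8.500000, coefficient = 2
x_3 = 3.3750, f(x_3) = 9.750000, coefficient = 2
x_4 = 4.0000, f(x_4) = 11.000000, coefficient = 1

I ≈ (0.625000/2) × 68.000000 = 21.250000
Exact value: 21.250000
Error: 0.000000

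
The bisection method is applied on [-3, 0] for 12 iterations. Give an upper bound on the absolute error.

Bisection error bound: |error| ≤ (b-a)/2^n
|error| ≤ (0 - (-3))/2^12 = 3/2^12
|error| ≤ 0.0007324219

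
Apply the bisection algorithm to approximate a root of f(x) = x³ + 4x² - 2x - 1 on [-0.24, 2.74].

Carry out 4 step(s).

f(x) = x³ + 4x² - 2x - 1
Initial interval: [-0.24, 2.74]

Iteration 1:
  c_1 = (-0.240000 + 2.740000)/2 = 1.250000
  f(c_1) = f(1.250000) = 4.703125
  f(a) × f(c) < 0, new interval: [-0.240000, 1.250000]
Iteration 2:
  c_2 = (-0.240000 + 1.250000)/2 = 0.505000
  f(c_2) = f(0.505000) = -0.861112
  f(a) × f(c) ≥ 0, new interval: [0.505000, 1.250000]
Iteration 3:
  c_3 = (0.505000 + 1.250000)/2 = 0.877500
  f(c_3) = f(0.877500) = 1.000705
  f(a) × f(c) < 0, new interval: [0.505000, 0.877500]
Iteration 4:
  c_4 = (0.505000 + 0.877500)/2 = 0.691250
  f(c_4) = f(0.691250) = -0.140896
  f(a) × f(c) ≥ 0, new interval: [0.691250, 0.877500]

After 4 iteration(s), the approximation is c_4 = 0.691250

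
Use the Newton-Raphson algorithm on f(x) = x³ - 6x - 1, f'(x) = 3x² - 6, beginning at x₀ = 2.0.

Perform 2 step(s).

f(x) = x³ - 6x - 1
f'(x) = 3x² - 6
x₀ = 2.0

Newton-Raphson formula: x_{n+1} = x_n - f(x_n)/f'(x_n)

Iteration 1:
  f(2.000000) = -5.000000
  f'(2.000000) = 6.000000
  x_1 = 2.000000 - (-5.000000)/6.000000 = 2.833333
Iteration 2:
  f(2.833333) = 4.745370
  f'(2.833333) = 18.083333
  x_2 = 2.833333 - 4.745370/18.083333 = 2.570917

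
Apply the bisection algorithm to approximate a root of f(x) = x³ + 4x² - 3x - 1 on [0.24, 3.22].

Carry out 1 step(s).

f(x) = x³ + 4x² - 3x - 1
Initial interval: [0.24, 3.22]

Iteration 1:
  c_1 = (0.240000 + 3.220000)/2 = 1.730000
  f(c_1) = f(1.730000) = 10.959317
  f(a) × f(c) < 0, new interval: [0.240000, 1.730000]

After 1 iteration(s), the approximation is c_1 = 1.730000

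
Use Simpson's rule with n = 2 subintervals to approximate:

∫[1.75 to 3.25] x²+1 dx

f(x) = x²+1
a = 1.75, b = 3.25, n = 2
h = (b - a)/n = 0.750000

Simpson's rule: (h/3)[f(x₀) + 4f(x₁) + 2f(x₂) + ... + f(xₙ)]

x_0 = 1.7500, f(x_0) = 4.062500, coefficient = 1
x_1 = 2.5000, f(x_1) = 7.250000, coefficient = 4
x_2 = 3.2500, f(x_2) = 11.562500, coefficient = 1

I ≈ (0.750000/3) × 44.625000 = 11.156250
Exact value: 11.156250
Error: 0.000000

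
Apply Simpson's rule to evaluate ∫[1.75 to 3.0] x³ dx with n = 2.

f(x) = x³
a = 1.75, b = 3.0, n = 2
h = (b - a)/n = 0.625000

Simpson's rule: (h/3)[f(x₀) + 4f(x₁) + 2f(x₂) + ... + f(xₙ)]

x_0 = 1.7500, f(x_0) = 5.359375, coefficient = 1
x_1 = 2.3750, f(x_1) = 13.396484, coefficient = 4
x_2 = 3.0000, f(x_2) = 27.000000, coefficient = 1

I ≈ (0.625000/3) × 85.945312 = 17.905273
Exact value: 17.905273
Error: 0.000000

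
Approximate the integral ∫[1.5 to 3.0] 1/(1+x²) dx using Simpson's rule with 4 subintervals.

f(x) = 1/(1+x²)
a = 1.5, b = 3.0, n = 4
h = (b - a)/n = 0.375000

Simpson's rule: (h/3)[f(x₀) + 4f(x₁) + 2f(x₂) + ... + f(xₙ)]

x_0 = 1.5000, f(x_0) = 0.307692, coefficient = 1
x_1 = 1.8750, f(x_1) = 0.221453, coefficient = 4
x_2 = 2.2500, f(x_2) = 0.164948, coefficient = 2
x_3 = 2.6250, f(x_3) = 0.126733, coefficient = 4
x_4 = 3.0000, f(x_4) = 0.100000, coefficient = 1

I ≈ (0.375000/3) × 2.130333 = 0.266292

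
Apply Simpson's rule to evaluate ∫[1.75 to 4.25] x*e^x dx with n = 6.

f(x) = x*e^x
a = 1.75, b = 4.25, n = 6
h = (b - a)/n = 0.416667

Simpson's rule: (h/3)[f(x₀) + 4f(x₁) + 2f(x₂) + ... + f(xₙ)]

x_0 = 1.7500, f(x_0) = 10.070555, coefficient = 1
x_1 = 2.1667, f(x_1) = 18.913133, coefficient = 4
x_2 = 2.5833, f(x_2) = 34.206439, coefficient = 2
x_3 = 3.0000, f(x_3) = 60.256611, coefficient = 4
x_4 = 3.4167, f(x_4) = 104.097929, coefficient = 2
x_5 = 3.8333, f(x_5) = 177.162622, coefficient = 4
x_6 = 4.2500, f(x_6) = 297.948002, coefficient = 1

I ≈ (0.416667/3) × 1609.956757 = 223.605105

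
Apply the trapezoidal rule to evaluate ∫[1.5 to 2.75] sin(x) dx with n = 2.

f(x) = sin(x)
a = 1.5, b = 2.75, n = 2
h = (b - a)/n = 0.625000

Trapezoidal rule: (h/2)[f(x₀) + 2f(x₁) + 2f(x₂) + ... + f(xₙ)]

x_0 = 1.5000, f(x_0) = 0.997495, coefficient = 1
x_1 = 2.1250, f(x_1) = 0.850320, coefficient = 2
x_2 = 2.7500, f(x_2) = 0.381661, coefficient = 1

I ≈ (0.625000/2) × 3.079796 = 0.962436
Exact value: 0.995040
Error: 0.032603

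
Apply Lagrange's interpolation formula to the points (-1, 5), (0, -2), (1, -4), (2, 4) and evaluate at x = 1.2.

Lagrange interpolation formula:
P(x) = Σ yᵢ × Lᵢ(x)
where Lᵢ(x) = Π_{j≠i} (x - xⱼ)/(xᵢ - xⱼ)

L_0(1.2) = (1.2 - 0)/(-1 - 0) × (1.2 - 1)/(-1 - 1) × (1.2 - 2)/(-1 - 2) = 0.032000
L_1(1.2) = (1.2 - (-1))/(0 - (-1)) × (1.2 - 1)/(0 - 1) × (1.2 - 2)/(0 - 2) = -0.176000
L_2(1.2) = (1.2 - (-1))/(1 - (-1)) × (1.2 - 0)/(1 - 0) × (1.2 - 2)/(1 - 2) = 1.056000
L_3(1.2) = (1.2 - (-1))/(2 - (-1)) × (1.2 - 0)/(2 - 0) × (1.2 - 1)/(2 - 1) = 0.088000

P(1.2) = 5×L_0(1.2) + (-2)×L_1(1.2) + (-4)×L_2(1.2) + 4×L_3(1.2)
P(1.2) = -3.360000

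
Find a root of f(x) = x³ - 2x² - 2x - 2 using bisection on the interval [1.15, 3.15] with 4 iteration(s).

f(x) = x³ - 2x² - 2x - 2
Initial interval: [1.15, 3.15]

Iteration 1:
  c_1 = (1.150000 + 3.150000)/2 = 2.150000
  f(c_1) = f(2.150000) = -5.606625
  f(a) × f(c) ≥ 0, new interval: [2.150000, 3.150000]
Iteration 2:
  c_2 = (2.150000 + 3.150000)/2 = 2.650000
  f(c_2) = f(2.650000) = -2.735375
  f(a) × f(c) ≥ 0, new interval: [2.650000, 3.150000]
Iteration 3:
  c_3 = (2.650000 + 3.150000)/2 = 2.900000
  f(c_3) = f(2.900000) = -0.231000
  f(a) × f(c) ≥ 0, new interval: [2.900000, 3.150000]
Iteration 4:
  c_4 = (2.900000 + 3.150000)/2 = 3.025000
  f(c_4) = f(3.025000) = 1.329391
  f(a) × f(c) < 0, new interval: [2.900000, 3.025000]

After 4 iteration(s), the approximation is c_4 = 3.025000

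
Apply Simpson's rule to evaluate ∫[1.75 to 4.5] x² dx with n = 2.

f(x) = x²
a = 1.75, b = 4.5, n = 2
h = (b - a)/n = 1.375000

Simpson's rule: (h/3)[f(x₀) + 4f(x₁) + 2f(x₂) + ... + f(xₙ)]

x_0 = 1.7500, f(x_0) = 3.062500, coefficient = 1
x_1 = 3.1250, f(x_1) = 9.765625, coefficient = 4
x_2 = 4.5000, f(x_2) = 20.250000, coefficient = 1

I ≈ (1.375000/3) × 62.375000 = 28.588542
Exact value: 28.588542
Error: 0.000000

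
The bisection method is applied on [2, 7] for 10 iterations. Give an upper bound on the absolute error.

Bisection error bound: |error| ≤ (b-a)/2^n
|error| ≤ (7 - 2)/2^10 = 5/2^10
|error| ≤ 0.0048828125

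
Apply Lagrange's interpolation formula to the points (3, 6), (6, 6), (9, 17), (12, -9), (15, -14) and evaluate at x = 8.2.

Lagrange interpolation formula:
P(x) = Σ yᵢ × Lᵢ(x)
where Lᵢ(x) = Π_{j≠i} (x - xⱼ)/(xᵢ - xⱼ)

L_0(8.2) = (8.2 - 6)/(3 - 6) × (8.2 - 9)/(3 - 9) × (8.2 - 12)/(3 - 12) × (8.2 - 15)/(3 - 15) = -0.023394
L_1(8.2) = (8.2 - 3)/(6 - 3) × (8.2 - 9)/(6 - 9) × (8.2 - 12)/(6 - 12) × (8.2 - 15)/(6 - 15) = 0.221182
L_2(8.2) = (8.2 - 3)/(9 - 3) × (8.2 - 6)/(9 - 6) × (8.2 - 12)/(9 - 12) × (8.2 - 15)/(9 - 15) = 0.912375
L_3(8.2) = (8.2 - 3)/(12 - 3) × (8.2 - 6)/(12 - 6) × (8.2 - 9)/(12 - 9) × (8.2 - 15)/(12 - 15) = -0.128053
L_4(8.2) = (8.2 - 3)/(15 - 3) × (8.2 - 6)/(15 - 6) × (8.2 - 9)/(15 - 9) × (8.2 - 12)/(15 - 12) = 0.017890

P(8.2) = 6×L_0(8.2) + 6×L_1(8.2) + 17×L_2(8.2) + (-9)×L_3(8.2) + (-14)×L_4(8.2)
P(8.2) = 17.599124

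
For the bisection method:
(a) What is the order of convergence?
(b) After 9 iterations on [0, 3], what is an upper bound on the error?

(a) Bisection has linear (order 1) convergence; the error is halved each step.

(b) Error bound = (b-a)/2^n = (3 - 0)/2^{9}
    = 3/2^{9}

(a) 1 (linear); (b) error ≤ 5.86e-03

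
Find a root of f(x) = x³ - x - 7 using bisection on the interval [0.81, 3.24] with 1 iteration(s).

f(x) = x³ - x - 7
Initial interval: [0.81, 3.24]

Iteration 1:
  c_1 = (0.810000 + 3.240000)/2 = 2.025000
  f(c_1) = f(2.025000) = -0.721234
  f(a) × f(c) ≥ 0, new interval: [2.025000, 3.240000]

After 1 iteration(s), the approximation is c_1 = 2.025000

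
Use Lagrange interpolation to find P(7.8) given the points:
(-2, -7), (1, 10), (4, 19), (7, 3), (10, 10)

Lagrange interpolation formula:
P(x) = Σ yᵢ × Lᵢ(x)
where Lᵢ(x) = Π_{j≠i} (x - xⱼ)/(xᵢ - xⱼ)

L_0(7.8) = (7.8 - 1)/(-2 - 1) × (7.8 - 4)/(-2 - 4) × (7.8 - 7)/(-2 - 7) × (7.8 - 10)/(-2 - 10) = -0.023394
L_1(7.8) = (7.8 - (-2))/(1 - (-2)) × (7.8 - 4)/(1 - 4) × (7.8 - 7)/(1 - 7) × (7.8 - 10)/(1 - 10) = 0.134861
L_2(7.8) = (7.8 - (-2))/(4 - (-2)) × (7.8 - 1)/(4 - 1) × (7.8 - 7)/(4 - 7) × (7.8 - 10)/(4 - 10) = -0.361995
L_3(7.8) = (7.8 - (-2))/(7 - (-2)) × (7.8 - 1)/(7 - 1) × (7.8 - 4)/(7 - 4) × (7.8 - 10)/(7 - 10) = 1.146318
L_4(7.8) = (7.8 - (-2))/(10 - (-2)) × (7.8 - 1)/(10 - 1) × (7.8 - 4)/(10 - 4) × (7.8 - 7)/(10 - 7) = 0.104211

P(7.8) = (-7)×L_0(7.8) + 10×L_1(7.8) + 19×L_2(7.8) + 3×L_3(7.8) + 10×L_4(7.8)
P(7.8) = -0.884477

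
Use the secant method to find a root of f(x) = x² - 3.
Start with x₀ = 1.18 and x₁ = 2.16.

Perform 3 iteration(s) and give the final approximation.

f(x) = x² - 3
x₀ = 1.18, x₁ = 2.16

Secant formula: x_{n+1} = x_n - f(x_n)(x_n - x_{n-1})/(f(x_n) - f(x_{n-1}))

Iteration 1:
  f(1.180000) = -1.607600
  f(2.160000) = 1.665600
  x_2 = 2.160000 - 1.665600×(2.160000 - 1.180000)/(1.665600 - (-1.607600))
       = 1.661317
Iteration 2:
  f(2.160000) = 1.665600
  f(1.661317) = -0.240025
  x_3 = 1.661317 - (-0.240025)×(1.661317 - 2.160000)/(-0.240025 - 1.665600)
       = 1.724129
Iteration 3:
  f(1.661317) = -0.240025
  f(1.724129) = -0.027378
  x_4 = 1.724129 - (-0.027378)×(1.724129 - 1.661317)/(-0.027378 - (-0.240025))
       = 1.732216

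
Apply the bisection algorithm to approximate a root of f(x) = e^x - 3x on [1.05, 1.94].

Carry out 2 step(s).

f(x) = e^x - 3x
Initial interval: [1.05, 1.94]

Iteration 1:
  c_1 = (1.050000 + 1.940000)/2 = 1.495000
  f(c_1) = f(1.495000) = -0.025663
  f(a) × f(c) ≥ 0, new interval: [1.495000, 1.940000]
Iteration 2:
  c_2 = (1.495000 + 1.940000)/2 = 1.717500
  f(c_2) = f(1.717500) = 0.418085
  f(a) × f(c) < 0, new interval: [1.495000, 1.717500]

After 2 iteration(s), the approximation is c_2 = 1.717500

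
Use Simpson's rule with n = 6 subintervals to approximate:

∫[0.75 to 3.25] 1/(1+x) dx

f(x) = 1/(1+x)
a = 0.75, b = 3.25, n = 6
h = (b - a)/n = 0.416667

Simpson's rule: (h/3)[f(x₀) + 4f(x₁) + 2f(x₂) + ... + f(xₙ)]

x_0 = 0.7500, f(x_0) = 0.571429, coefficient = 1
x_1 = 1.1667, f(x_1) = 0.461538, coefficient = 4
x_2 = 1.5833, f(x_2) = 0.387097, coefficient = 2
x_3 = 2.0000, f(x_3) = 0.333333, coefficient = 4
x_4 = 2.4167, f(x_4) = 0.292683, coefficient = 2
x_5 = 2.8333, f(x_5) = 0.260870, coefficient = 4
x_6 = 3.2500, f(x_6) = 0.235294, coefficient = 1

I ≈ (0.416667/3) × 6.389248 = 0.887395
Exact value: 0.887303
Error: 0.000092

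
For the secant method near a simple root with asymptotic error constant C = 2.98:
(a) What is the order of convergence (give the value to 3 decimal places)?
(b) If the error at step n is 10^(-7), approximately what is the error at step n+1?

(a) Secant method has superlinear convergence with order φ = (1+√5)/2 ≈ 1.618.
    This means |e_{n+1}| ≈ C|e_n|^1.618.

(b) With |e_n| = 10^(-7) and C = 2.98:
    |e_{n+1}| ≈ 2.98 × (10^(-7))^1.618 = 2.98 × 10^(-11.33)

(a) ≈ 1.618 (golden ratio); (b) |e_{n+1}| ≈ 1.406e-11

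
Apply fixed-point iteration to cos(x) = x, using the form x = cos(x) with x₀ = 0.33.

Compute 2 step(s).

Equation: cos(x) = x
Fixed-point form: x = cos(x)
x₀ = 0.33

x_1 = g(0.330000) = 0.946042
x_2 = g(0.946042) = 0.584898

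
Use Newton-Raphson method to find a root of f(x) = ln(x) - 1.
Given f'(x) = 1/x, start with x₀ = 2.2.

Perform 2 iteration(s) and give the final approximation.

f(x) = ln(x) - 1
f'(x) = 1/x
x₀ = 2.2

Newton-Raphson formula: x_{n+1} = x_n - f(x_n)/f'(x_n)

Iteration 1:
  f(2.200000) = -0.211543
  f'(2.200000) = 0.454545
  x_1 = 2.200000 - (-0.211543)/0.454545 = 2.665394
Iteration 2:
  f(2.665394) = -0.019648
  f'(2.665394) = 0.375179
  x_2 = 2.665394 - (-0.019648)/0.375179 = 2.717764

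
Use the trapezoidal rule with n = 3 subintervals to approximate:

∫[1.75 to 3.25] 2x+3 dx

f(x) = 2x+3
a = 1.75, b = 3.25, n = 3
h = (b - a)/n = 0.500000

Trapezoidal rule: (h/2)[f(x₀) + 2f(x₁) + 2f(x₂) + ... + f(xₙ)]

x_0 = 1.7500, f(x_0) = 6.500000, coefficient = 1
x_1 = 2.2500, f(x_1) = 7.500000, coefficient = 2
x_2 = 2.7500, f(x_2) = 8.500000, coefficient = 2
x_3 = 3.2500, f(x_3) = 9.500000, coefficient = 1

I ≈ (0.500000/2) × 48.000000 = 12.000000
Exact value: 12.000000
Error: 0.000000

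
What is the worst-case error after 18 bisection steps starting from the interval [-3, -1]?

Bisection error bound: |error| ≤ (b-a)/2^n
|error| ≤ (-1 - (-3))/2^18 = 2/2^18
|error| ≤ 0.0000076294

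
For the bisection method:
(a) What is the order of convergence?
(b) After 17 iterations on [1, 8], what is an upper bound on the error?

(a) Bisection has linear (order 1) convergence; the error is halved each step.

(b) Error bound = (b-a)/2^n = (8 - 1)/2^{17}
    = 7/2^{17}

(a) 1 (linear); (b) error ≤ 5.34e-05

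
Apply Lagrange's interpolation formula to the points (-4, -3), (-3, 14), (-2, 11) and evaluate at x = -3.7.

Lagrange interpolation formula:
P(x) = Σ yᵢ × Lᵢ(x)
where Lᵢ(x) = Π_{j≠i} (x - xⱼ)/(xᵢ - xⱼ)

L_0(-3.7) = (-3.7 - (-3))/(-4 - (-3)) × (-3.7 - (-2))/(-4 - (-2)) = 0.595000
L_1(-3.7) = (-3.7 - (-4))/(-3 - (-4)) × (-3.7 - (-2))/(-3 - (-2)) = 0.510000
L_2(-3.7) = (-3.7 - (-4))/(-2 - (-4)) × (-3.7 - (-3))/(-2 - (-3)) = -0.105000

P(-3.7) = (-3)×L_0(-3.7) + 14×L_1(-3.7) + 11×L_2(-3.7)
P(-3.7) = 4.200000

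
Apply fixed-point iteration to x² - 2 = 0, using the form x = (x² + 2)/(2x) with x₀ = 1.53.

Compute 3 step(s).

Equation: x² - 2 = 0
Fixed-point form: x = (x² + 2)/(2x)
x₀ = 1.53

x_1 = g(1.530000) = 1.418595
x_2 = g(1.418595) = 1.414220
x_3 = g(1.414220) = 1.414214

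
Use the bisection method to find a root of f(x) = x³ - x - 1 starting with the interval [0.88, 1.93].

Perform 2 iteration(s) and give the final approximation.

f(x) = x³ - x - 1
Initial interval: [0.88, 1.93]

Iteration 1:
  c_1 = (0.880000 + 1.930000)/2 = 1.405000
  f(c_1) = f(1.405000) = 0.368505
  f(a) × f(c) < 0, new interval: [0.880000, 1.405000]
Iteration 2:
  c_2 = (0.880000 + 1.405000)/2 = 1.142500
  f(c_2) = f(1.142500) = -0.651188
  f(a) × f(c) ≥ 0, new interval: [1.142500, 1.405000]

After 2 iteration(s), the approximation is c_2 = 1.142500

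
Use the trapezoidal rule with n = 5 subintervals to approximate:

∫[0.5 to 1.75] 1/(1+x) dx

f(x) = 1/(1+x)
a = 0.5, b = 1.75, n = 5
h = (b - a)/n = 0.250000

Trapezoidal rule: (h/2)[f(x₀) + 2f(x₁) + 2f(x₂) + ... + f(xₙ)]

x_0 = 0.5000, f(x_0) = 0.666667, coefficient = 1
x_1 = 0.7500, f(x_1) = 0.571429, coefficient = 2
x_2 = 1.0000, f(x_2) = 0.500000, coefficient = 2
x_3 = 1.2500, f(x_3) = 0.444444, coefficient = 2
x_4 = 1.5000, f(x_4) = 0.400000, coefficient = 2
x_5 = 1.7500, f(x_5) = 0.363636, coefficient = 1

I ≈ (0.250000/2) × 4.862049 = 0.607756
Exact value: 0.606136
Error: 0.001620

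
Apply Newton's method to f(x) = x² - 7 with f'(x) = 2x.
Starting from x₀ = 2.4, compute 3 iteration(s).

f(x) = x² - 7
f'(x) = 2x
x₀ = 2.4

Newton-Raphson formula: x_{n+1} = x_n - f(x_n)/f'(x_n)

Iteration 1:
  f(2.400000) = -1.240000
  f'(2.400000) = 4.800000
  x_1 = 2.400000 - (-1.240000)/4.800000 = 2.658333
Iteration 2:
  f(2.658333) = 0.066736
  f'(2.658333) = 5.316667
  x_2 = 2.658333 - 0.066736/5.316667 = 2.645781
Iteration 3:
  f(2.645781) = 0.000158
  f'(2.645781) = 5.291562
  x_3 = 2.645781 - 0.000158/5.291562 = 2.645751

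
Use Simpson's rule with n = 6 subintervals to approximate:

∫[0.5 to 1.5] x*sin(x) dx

f(x) = x*sin(x)
a = 0.5, b = 1.5, n = 6
h = (b - a)/n = 0.166667

Simpson's rule: (h/3)[f(x₀) + 4f(x₁) + 2f(x₂) + ... + f(xₙ)]

x_0 = 0.5000, f(x_0) = 0.239713, coefficient = 1
x_1 = 0.6667, f(x_1) = 0.412247, coefficient = 4
x_2 = 0.8333, f(x_2) = 0.616814, coefficient = 2
x_3 = 1.0000, f(x_3) = 0.841471, coefficient = 4
x_4 = 1.1667, f(x_4) = 1.072686, coefficient = 2
x_5 = 1.3333, f(x_5) = 1.295917, coefficient = 4
x_6 = 1.5000, f(x_6) = 1.496242, coefficient = 1

I ≈ (0.166667/3) × 15.313494 = 0.850750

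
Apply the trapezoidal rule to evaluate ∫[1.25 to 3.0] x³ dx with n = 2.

f(x) = x³
a = 1.25, b = 3.0, n = 2
h = (b - a)/n = 0.875000

Trapezoidal rule: (h/2)[f(x₀) + 2f(x₁) + 2f(x₂) + ... + f(xₙ)]

x_0 = 1.2500, f(x_0) = 1.953125, coefficient = 1
x_1 = 2.1250, f(x_1) = 9.595703, coefficient = 2
x_2 = 3.0000, f(x_2) = 27.000000, coefficient = 1

I ≈ (0.875000/2) × 48.144531 = 21.063232
Exact value: 19.639648
Error: 1.423584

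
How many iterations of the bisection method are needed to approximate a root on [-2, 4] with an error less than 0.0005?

We need (b-a)/2^n ≤ 0.0005
(4 - (-2))/2^n ≤ 0.0005
6/2^n ≤ 0.0005
2^n ≥ 12000
n ≥ log₂(12000) = 13.55
n ≥ 14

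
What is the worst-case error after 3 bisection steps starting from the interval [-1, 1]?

Bisection error bound: |error| ≤ (b-a)/2^n
|error| ≤ (1 - (-1))/2^3 = 2/2^3
|error| ≤ 0.2500000000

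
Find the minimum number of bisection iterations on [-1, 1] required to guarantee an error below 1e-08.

We need (b-a)/2^n ≤ 1e-08
(1 - (-1))/2^n ≤ 1e-08
2/2^n ≤ 1e-08
2^n ≥ 200000000
n ≥ log₂(200000000) = 27.58
n ≥ 28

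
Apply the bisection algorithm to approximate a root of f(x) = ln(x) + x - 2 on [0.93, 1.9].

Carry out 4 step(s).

f(x) = ln(x) + x - 2
Initial interval: [0.93, 1.9]

Iteration 1:
  c_1 = (0.930000 + 1.900000)/2 = 1.415000
  f(c_1) = f(1.415000) = -0.237870
  f(a) × f(c) ≥ 0, new interval: [1.415000, 1.900000]
Iteration 2:
  c_2 = (1.415000 + 1.900000)/2 = 1.657500
  f(c_2) = f(1.657500) = 0.162810
  f(a) × f(c) < 0, new interval: [1.415000, 1.657500]
Iteration 3:
  c_3 = (1.415000 + 1.657500)/2 = 1.536250
  f(c_3) = f(1.536250) = -0.034406
  f(a) × f(c) ≥ 0, new interval: [1.536250, 1.657500]
Iteration 4:
  c_4 = (1.536250 + 1.657500)/2 = 1.596875
  f(c_4) = f(1.596875) = 0.064924
  f(a) × f(c) < 0, new interval: [1.536250, 1.596875]

After 4 iteration(s), the approximation is c_4 = 1.596875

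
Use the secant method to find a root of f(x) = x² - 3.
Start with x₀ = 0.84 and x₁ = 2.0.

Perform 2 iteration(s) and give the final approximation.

f(x) = x² - 3
x₀ = 0.84, x₁ = 2.0

Secant formula: x_{n+1} = x_n - f(x_n)(x_n - x_{n-1})/(f(x_n) - f(x_{n-1}))

Iteration 1:
  f(0.840000) = -2.294400
  f(2.000000) = 1.000000
  x_2 = 2.000000 - 1.000000×(2.000000 - 0.840000)/(1.000000 - (-2.294400))
       = 1.647887
Iteration 2:
  f(2.000000) = 1.000000
  f(1.647887) = -0.284467
  x_3 = 1.647887 - (-0.284467)×(1.647887 - 2.000000)/(-0.284467 - 1.000000)
       = 1.725869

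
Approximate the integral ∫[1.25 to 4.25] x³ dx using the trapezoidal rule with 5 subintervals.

f(x) = x³
a = 1.25, b = 4.25, n = 5
h = (b - a)/n = 0.600000

Trapezoidal rule: (h/2)[f(x₀) + 2f(x₁) + 2f(x₂) + ... + f(xₙ)]

x_0 = 1.2500, f(x_0) = 1.953125, coefficient = 1
x_1 = 1.8500, f(x_1) = 6.331625, coefficient = 2
x_2 = 2.4500, f(x_2) = 14.706125, coefficient = 2
x_3 = 3.0500, f(x_3) = 28.372625, coefficient = 2
x_4 = 3.6500, f(x_4) = 48.627125, coefficient = 2
x_5 = 4.2500, f(x_5) = 76.765625, coefficient = 1

I ≈ (0.600000/2) × 274.793750 = 82.438125
Exact value: 80.953125
Error: 1.485000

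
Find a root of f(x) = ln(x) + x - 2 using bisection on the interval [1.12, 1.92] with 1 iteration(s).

f(x) = ln(x) + x - 2
Initial interval: [1.12, 1.92]

Iteration 1:
  c_1 = (1.120000 + 1.920000)/2 = 1.520000
  f(c_1) = f(1.520000) = -0.061290
  f(a) × f(c) ≥ 0, new interval: [1.520000, 1.920000]

After 1 iteration(s), the approximation is c_1 = 1.520000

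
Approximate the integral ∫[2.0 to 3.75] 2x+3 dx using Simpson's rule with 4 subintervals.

f(x) = 2x+3
a = 2.0, b = 3.75, n = 4
h = (b - a)/n = 0.437500

Simpson's rule: (h/3)[f(x₀) + 4f(x₁) + 2f(x₂) + ... + f(xₙ)]

x_0 = 2.0000, f(x_0) = 7.000000, coefficient = 1
x_1 = 2.4375, f(x_1) = 7.875000, coefficient = 4
x_2 = 2.8750, f(x_2) = 8.750000, coefficient = 2
x_3 = 3.3125, f(x_3) = 9.625000, coefficient = 4
x_4 = 3.7500, f(x_4) = 10.500000, coefficient = 1

I ≈ (0.437500/3) × 105.000000 = 15.312500
Exact value: 15.312500
Error: 0.000000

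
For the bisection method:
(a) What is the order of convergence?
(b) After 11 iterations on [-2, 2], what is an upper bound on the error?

(a) Bisection has linear (order 1) convergence; the error is halved each step.

(b) Error bound = (b-a)/2^n = (2 - (-2))/2^{11}
    = 4/2^{11}

(a) 1 (linear); (b) error ≤ 1.95e-03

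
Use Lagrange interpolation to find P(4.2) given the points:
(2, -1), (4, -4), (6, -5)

Lagrange interpolation formula:
P(x) = Σ yᵢ × Lᵢ(x)
where Lᵢ(x) = Π_{j≠i} (x - xⱼ)/(xᵢ - xⱼ)

L_0(4.2) = (4.2 - 4)/(2 - 4) × (4.2 - 6)/(2 - 6) = -0.045000
L_1(4.2) = (4.2 - 2)/(4 - 2) × (4.2 - 6)/(4 - 6) = 0.990000
L_2(4.2) = (4.2 - 2)/(6 - 2) × (4.2 - 4)/(6 - 4) = 0.055000

P(4.2) = (-1)×L_0(4.2) + (-4)×L_1(4.2) + (-5)×L_2(4.2)
P(4.2) = -4.190000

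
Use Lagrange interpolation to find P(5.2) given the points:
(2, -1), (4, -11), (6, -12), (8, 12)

Lagrange interpolation formula:
P(x) = Σ yᵢ × Lᵢ(x)
where Lᵢ(x) = Π_{j≠i} (x - xⱼ)/(xᵢ - xⱼ)

L_0(5.2) = (5.2 - 4)/(2 - 4) × (5.2 - 6)/(2 - 6) × (5.2 - 8)/(2 - 8) = -0.056000
L_1(5.2) = (5.2 - 2)/(4 - 2) × (5.2 - 6)/(4 - 6) × (5.2 - 8)/(4 - 8) = 0.448000
L_2(5.2) = (5.2 - 2)/(6 - 2) × (5.2 - 4)/(6 - 4) × (5.2 - 8)/(6 - 8) = 0.672000
L_3(5.2) = (5.2 - 2)/(8 - 2) × (5.2 - 4)/(8 - 4) × (5.2 - 6)/(8 - 6) = -0.064000

P(5.2) = (-1)×L_0(5.2) + (-11)×L_1(5.2) + (-12)×L_2(5.2) + 12×L_3(5.2)
P(5.2) = -13.704000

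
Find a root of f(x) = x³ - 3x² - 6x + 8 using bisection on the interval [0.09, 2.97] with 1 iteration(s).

f(x) = x³ - 3x² - 6x + 8
Initial interval: [0.09, 2.97]

Iteration 1:
  c_1 = (0.090000 + 2.970000)/2 = 1.530000
  f(c_1) = f(1.530000) = -4.621123
  f(a) × f(c) < 0, new interval: [0.090000, 1.530000]

After 1 iteration(s), the approximation is c_1 = 1.530000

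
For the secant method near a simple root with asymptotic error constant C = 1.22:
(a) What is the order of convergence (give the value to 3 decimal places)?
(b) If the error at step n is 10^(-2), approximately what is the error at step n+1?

(a) Secant method has superlinear convergence with order φ = (1+√5)/2 ≈ 1.618.
    This means |e_{n+1}| ≈ C|e_n|^1.618.

(b) With |e_n| = 10^(-2) and C = 1.22:
    |e_{n+1}| ≈ 1.22 × (10^(-2))^1.618 = 1.22 × 10^(-3.24)

(a) ≈ 1.618 (golden ratio); (b) |e_{n+1}| ≈ 7.084e-04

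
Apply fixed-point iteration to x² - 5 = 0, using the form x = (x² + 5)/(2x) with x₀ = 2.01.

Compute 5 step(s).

Equation: x² - 5 = 0
Fixed-point form: x = (x² + 5)/(2x)
x₀ = 2.01

x_1 = g(2.010000) = 2.248781
x_2 = g(2.248781) = 2.236104
x_3 = g(2.236104) = 2.236068
x_4 = g(2.236068) = 2.236068
x_5 = g(2.236068) = 2.236068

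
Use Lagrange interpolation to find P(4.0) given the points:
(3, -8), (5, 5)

Lagrange interpolation formula:
P(x) = Σ yᵢ × Lᵢ(x)
where Lᵢ(x) = Π_{j≠i} (x - xⱼ)/(xᵢ - xⱼ)

L_0(4.0) = (4.0 - 5)/(3 - 5) = 0.500000
L_1(4.0) = (4.0 - 3)/(5 - 3) = 0.500000

P(4.0) = (-8)×L_0(4.0) + 5×L_1(4.0)
P(4.0) = -1.500000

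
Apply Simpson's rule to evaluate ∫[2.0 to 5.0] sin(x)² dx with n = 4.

f(x) = sin(x)²
a = 2.0, b = 5.0, n = 4
h = (b - a)/n = 0.750000

Simpson's rule: (h/3)[f(x₀) + 4f(x₁) + 2f(x₂) + ... + f(xₙ)]

x_0 = 2.0000, f(x_0) = 0.826822, coefficient = 1
x_1 = 2.7500, f(x_1) = 0.145665, coefficient = 4
x_2 = 3.5000, f(x_2) = 0.123049, coefficient = 2
x_3 = 4.2500, f(x_3) = 0.801006, coefficient = 4
x_4 = 5.0000, f(x_4) = 0.919536, coefficient = 1

I ≈ (0.750000/3) × 5.779140 = 1.444785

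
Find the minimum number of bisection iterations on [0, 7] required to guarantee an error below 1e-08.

We need (b-a)/2^n ≤ 1e-08
(7 - 0)/2^n ≤ 1e-08
7/2^n ≤ 1e-08
2^n ≥ 700000000
n ≥ log₂(700000000) = 29.38
n ≥ 30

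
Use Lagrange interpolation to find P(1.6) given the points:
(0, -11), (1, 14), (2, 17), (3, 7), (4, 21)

Lagrange interpolation formula:
P(x) = Σ yᵢ × Lᵢ(x)
where Lᵢ(x) = Π_{j≠i} (x - xⱼ)/(xᵢ - xⱼ)

L_0(1.6) = (1.6 - 1)/(0 - 1) × (1.6 - 2)/(0 - 2) × (1.6 - 3)/(0 - 3) × (1.6 - 4)/(0 - 4) = -0.033600
L_1(1.6) = (1.6 - 0)/(1 - 0) × (1.6 - 2)/(1 - 2) × (1.6 - 3)/(1 - 3) × (1.6 - 4)/(1 - 4) = 0.358400
L_2(1.6) = (1.6 - 0)/(2 - 0) × (1.6 - 1)/(2 - 1) × (1.6 - 3)/(2 - 3) × (1.6 - 4)/(2 - 4) = 0.806400
L_3(1.6) = (1.6 - 0)/(3 - 0) × (1.6 - 1)/(3 - 1) × (1.6 - 2)/(3 - 2) × (1.6 - 4)/(3 - 4) = -0.153600
L_4(1.6) = (1.6 - 0)/(4 - 0) × (1.6 - 1)/(4 - 1) × (1.6 - 2)/(4 - 2) × (1.6 - 3)/(4 - 3) = 0.022400

P(1.6) = (-11)×L_0(1.6) + 14×L_1(1.6) + 17×L_2(1.6) + 7×L_3(1.6) + 21×L_4(1.6)
P(1.6) = 18.491200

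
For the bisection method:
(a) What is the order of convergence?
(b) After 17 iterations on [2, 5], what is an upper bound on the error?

(a) Bisection has linear (order 1) convergence; the error is halved each step.

(b) Error bound = (b-a)/2^n = (5 - 2)/2^{17}
    = 3/2^{17}

(a) 1 (linear); (b) error ≤ 2.29e-05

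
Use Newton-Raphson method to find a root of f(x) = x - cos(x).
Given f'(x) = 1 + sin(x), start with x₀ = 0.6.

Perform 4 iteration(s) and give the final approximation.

f(x) = x - cos(x)
f'(x) = 1 + sin(x)
x₀ = 0.6

Newton-Raphson formula: x_{n+1} = x_n - f(x_n)/f'(x_n)

Iteration 1:
  f(0.600000) = -0.225336
  f'(0.600000) = 1.564642
  x_1 = 0.600000 - (-0.225336)/1.564642 = 0.744017
Iteration 2:
  f(0.744017) = 0.008264
  f'(0.744017) = 1.677249
  x_2 = 0.744017 - 0.008264/1.677249 = 0.739090
Iteration 3:
  f(0.739090) = 0.000009
  f'(0.739090) = 1.673616
  x_3 = 0.739090 - 0.000009/1.673616 = 0.739085
Iteration 4:
  f(0.739085) = 0.000000
  f'(0.739085) = 1.673612
  x_4 = 0.739085 - 0.000000/1.673612 = 0.739085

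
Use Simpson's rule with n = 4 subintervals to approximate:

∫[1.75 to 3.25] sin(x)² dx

f(x) = sin(x)²
a = 1.75, b = 3.25, n = 4
h = (b - a)/n = 0.375000

Simpson's rule: (h/3)[f(x₀) + 4f(x₁) + 2f(x₂) + ... + f(xₙ)]

x_0 = 1.7500, f(x_0) = 0.968228, coefficient = 1
x_1 = 2.1250, f(x_1) = 0.723044, coefficient = 4
x_2 = 2.5000, f(x_2) = 0.358169, coefficient = 2
x_3 = 2.8750, f(x_3) = 0.069404, coefficient = 4
x_4 = 3.2500, f(x_4) = 0.011706, coefficient = 1

I ≈ (0.375000/3) × 4.866062 = 0.608258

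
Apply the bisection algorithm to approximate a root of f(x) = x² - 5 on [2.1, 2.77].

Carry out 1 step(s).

f(x) = x² - 5
Initial interval: [2.1, 2.77]

Iteration 1:
  c_1 = (2.100000 + 2.770000)/2 = 2.435000
  f(c_1) = f(2.435000) = 0.929225
  f(a) × f(c) < 0, new interval: [2.100000, 2.435000]

After 1 iteration(s), the approximation is c_1 = 2.435000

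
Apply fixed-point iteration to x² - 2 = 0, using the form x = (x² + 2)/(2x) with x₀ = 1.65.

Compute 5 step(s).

Equation: x² - 2 = 0
Fixed-point form: x = (x² + 2)/(2x)
x₀ = 1.65

x_1 = g(1.650000) = 1.431061
x_2 = g(1.431061) = 1.414313
x_3 = g(1.414313) = 1.414214
x_4 = g(1.414214) = 1.414214
x_5 = g(1.414214) = 1.414214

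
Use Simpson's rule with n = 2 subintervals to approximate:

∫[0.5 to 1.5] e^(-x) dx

f(x) = e^(-x)
a = 0.5, b = 1.5, n = 2
h = (b - a)/n = 0.500000

Simpson's rule: (h/3)[f(x₀) + 4f(x₁) + 2f(x₂) + ... + f(xₙ)]

x_0 = 0.5000, f(x_0) = 0.606531, coefficient = 1
x_1 = 1.0000, f(x_1) = 0.367879, coefficient = 4
x_2 = 1.5000, f(x_2) = 0.223130, coefficient = 1

I ≈ (0.500000/3) × 2.301179 = 0.383530
Exact value: 0.383400
Error: 0.000129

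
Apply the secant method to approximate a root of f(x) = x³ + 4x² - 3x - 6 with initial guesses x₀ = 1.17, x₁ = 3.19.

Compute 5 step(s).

f(x) = x³ + 4x² - 3x - 6
x₀ = 1.17, x₁ = 3.19

Secant formula: x_{n+1} = x_n - f(x_n)(x_n - x_{n-1})/(f(x_n) - f(x_{n-1}))

Iteration 1:
  f(1.170000) = -2.432787
  f(3.190000) = 57.596159
  x_2 = 3.190000 - 57.596159×(3.190000 - 1.170000)/(57.596159 - (-2.432787))
       = 1.251864
Iteration 2:
  f(3.190000) = 57.596159
  f(1.251864) = -1.525059
  x_3 = 1.251864 - (-1.525059)×(1.251864 - 3.190000)/(-1.525059 - 57.596159)
       = 1.301859
Iteration 3:
  f(1.251864) = -1.525059
  f(1.301859) = -0.919786
  x_4 = 1.301859 - (-0.919786)×(1.301859 - 1.251864)/(-0.919786 - (-1.525059))
       = 1.377833
Iteration 4:
  f(1.301859) = -0.919786
  f(1.377833) = 0.075907
  x_5 = 1.377833 - 0.075907×(1.377833 - 1.301859)/(0.075907 - (-0.919786))
       = 1.372041
Iteration 5:
  f(1.377833) = 0.075907
  f(1.372041) = -0.003273
  x_6 = 1.372041 - (-0.003273)×(1.372041 - 1.377833)/(-0.003273 - 0.075907)
       = 1.372281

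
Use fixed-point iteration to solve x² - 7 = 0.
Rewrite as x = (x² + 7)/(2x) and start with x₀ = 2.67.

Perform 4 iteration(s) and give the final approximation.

Equation: x² - 7 = 0
Fixed-point form: x = (x² + 7)/(2x)
x₀ = 2.67

x_1 = g(2.670000) = 2.645861
x_2 = g(2.645861) = 2.645751
x_3 = g(2.645751) = 2.645751
x_4 = g(2.645751) = 2.645751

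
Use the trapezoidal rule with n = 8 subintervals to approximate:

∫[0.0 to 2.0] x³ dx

f(x) = x³
a = 0.0, b = 2.0, n = 8
h = (b - a)/n = 0.250000

Trapezoidal rule: (h/2)[f(x₀) + 2f(x₁) + 2f(x₂) + ... + f(xₙ)]

x_0 = 0.0000, f(x_0) = 0.000000, coefficient = 1
x_1 = 0.2500, f(x_1) = 0.015625, coefficient = 2
x_2 = 0.5000, f(x_2) = 0.125000, coefficient = 2
x_3 = 0.7500, f(x_3) = 0.421875, coefficient = 2
x_4 = 1.0000, f(x_4) = 1.000000, coefficient = 2
x_5 = 1.2500, f(x_5) = 1.953125, coefficient = 2
x_6 = 1.5000, f(x_6) = 3.375000, coefficient = 2
x_7 = 1.7500, f(x_7) = 5.359375, coefficient = 2
x_8 = 2.0000, f(x_8) = 8.000000, coefficient = 1

I ≈ (0.250000/2) × 32.500000 = 4.062500
Exact value: 4.000000
Error: 0.062500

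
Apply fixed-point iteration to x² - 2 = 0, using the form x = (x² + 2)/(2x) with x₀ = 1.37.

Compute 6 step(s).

Equation: x² - 2 = 0
Fixed-point form: x = (x² + 2)/(2x)
x₀ = 1.37

x_1 = g(1.370000) = 1.414927
x_2 = g(1.414927) = 1.414214
x_3 = g(1.414214) = 1.414214
x_4 = g(1.414214) = 1.414214
x_5 = g(1.414214) = 1.414214
x_6 = g(1.414214) = 1.414214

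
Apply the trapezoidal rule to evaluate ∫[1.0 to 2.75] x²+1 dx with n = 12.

f(x) = x²+1
a = 1.0, b = 2.75, n = 12
h = (b - a)/n = 0.145833

Trapezoidal rule: (h/2)[f(x₀) + 2f(x₁) + 2f(x₂) + ... + f(xₙ)]

x_0 = 1.0000, f(x_0) = 2.000000, coefficient = 1
x_1 = 1.1458, f(x_1) = 2.312934, coefficient = 2
x_2 = 1.2917, f(x_2) = 2.668403, coefficient = 2
x_3 = 1.4375, f(x_3) = 3.066406, coefficient = 2
x_4 = 1.5833, f(x_4) = 3.506944, coefficient = 2
x_5 = 1.7292, f(x_5) = 3.990017, coefficient = 2
x_6 = 1.8750, f(x_6) = 4.515625, coefficient = 2
x_7 = 2.0208, f(x_7) = 5.083767, coefficient = 2
x_8 = 2.1667, f(x_8) = 5.694444, coefficient = 2
x_9 = 2.3125, f(x_9) = 6.347656, coefficient = 2
x_10 = 2.4583, f(x_10) = 7.043403, coefficient = 2
x_11 = 2.6042, f(x_11) = 7.781684, coefficient = 2
x_12 = 2.7500, f(x_12) = 8.562500, coefficient = 1

I ≈ (0.145833/2) × 114.585069 = 8.355161
Exact value: 8.348958
Error: 0.006203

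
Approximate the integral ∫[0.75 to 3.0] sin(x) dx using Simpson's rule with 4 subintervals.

f(x) = sin(x)
a = 0.75, b = 3.0, n = 4
h = (b - a)/n = 0.562500

Simpson's rule: (h/3)[f(x₀) + 4f(x₁) + 2f(x₂) + ... + f(xₙ)]

x_0 = 0.7500, f(x_0) = 0.681639, coefficient = 1
x_1 = 1.3125, f(x_1) = 0.966827, coefficient = 4
x_2 = 1.8750, f(x_2) = 0.954086, coefficient = 2
x_3 = 2.4375, f(x_3) = 0.647343, coefficient = 4
x_4 = 3.0000, f(x_4) = 0.141120, coefficient = 1

I ≈ (0.562500/3) × 9.187607 = 1.722676
Exact value: 1.721681
Error: 0.000995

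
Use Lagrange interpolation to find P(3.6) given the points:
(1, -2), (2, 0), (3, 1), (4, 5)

Lagrange interpolation formula:
P(x) = Σ yᵢ × Lᵢ(x)
where Lᵢ(x) = Π_{j≠i} (x - xⱼ)/(xᵢ - xⱼ)

L_0(3.6) = (3.6 - 2)/(1 - 2) × (3.6 - 3)/(1 - 3) × (3.6 - 4)/(1 - 4) = 0.064000
L_1(3.6) = (3.6 - 1)/(2 - 1) × (3.6 - 3)/(2 - 3) × (3.6 - 4)/(2 - 4) = -0.312000
L_2(3.6) = (3.6 - 1)/(3 - 1) × (3.6 - 2)/(3 - 2) × (3.6 - 4)/(3 - 4) = 0.832000
L_3(3.6) = (3.6 - 1)/(4 - 1) × (3.6 - 2)/(4 - 2) × (3.6 - 3)/(4 - 3) = 0.416000

P(3.6) = (-2)×L_0(3.6) + 0×L_1(3.6) + 1×L_2(3.6) + 5×L_3(3.6)
P(3.6) = 2.784000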